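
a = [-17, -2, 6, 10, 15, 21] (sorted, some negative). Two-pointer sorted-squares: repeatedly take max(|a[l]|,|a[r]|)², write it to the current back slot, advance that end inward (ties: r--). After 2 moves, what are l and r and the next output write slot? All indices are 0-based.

[0,5] |-17|<=|21| out[5]=441 → r--
[0,4] |-17|>|15| out[4]=289 → l++

l=1, r=4, next write slot=3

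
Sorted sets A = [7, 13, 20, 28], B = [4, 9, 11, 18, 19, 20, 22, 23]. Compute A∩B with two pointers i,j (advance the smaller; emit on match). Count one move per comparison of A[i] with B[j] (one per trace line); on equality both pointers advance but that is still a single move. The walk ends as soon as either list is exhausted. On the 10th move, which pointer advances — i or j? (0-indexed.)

j

[i=0,j=0] 7>4 → j++
[i=0,j=1] 7<9 → i++
[i=1,j=1] 13>9 → j++
[i=1,j=2] 13>11 → j++
[i=1,j=3] 13<18 → i++
[i=2,j=3] 20>18 → j++
[i=2,j=4] 20>19 → j++
[i=2,j=5] 20==20 emit → i++,j++
[i=3,j=6] 28>22 → j++
[i=3,j=7] 28>23 → j++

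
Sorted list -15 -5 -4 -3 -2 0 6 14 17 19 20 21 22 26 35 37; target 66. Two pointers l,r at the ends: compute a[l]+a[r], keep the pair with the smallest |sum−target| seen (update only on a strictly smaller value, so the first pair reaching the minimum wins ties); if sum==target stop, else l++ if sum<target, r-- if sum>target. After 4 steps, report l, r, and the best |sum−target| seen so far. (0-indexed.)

l=4, r=15, best |Δ|=32

l=0 r=15: -15+37=22 d=44 *, l++
l=1 r=15: -5+37=32 d=34 *, l++
l=2 r=15: -4+37=33 d=33 *, l++
l=3 r=15: -3+37=34 d=32 *, l++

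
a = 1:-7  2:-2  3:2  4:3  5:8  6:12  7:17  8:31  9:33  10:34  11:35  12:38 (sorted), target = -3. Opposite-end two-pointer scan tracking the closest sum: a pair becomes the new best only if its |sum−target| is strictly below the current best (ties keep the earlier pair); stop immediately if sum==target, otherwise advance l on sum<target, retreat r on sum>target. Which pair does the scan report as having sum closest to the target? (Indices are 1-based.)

pair (-7, 3) with sum -4 (|Δ|=1)

l=1 r=12: -7+38=31 d=34 *, r--
l=1 r=11: -7+35=28 d=31 *, r--
l=1 r=10: -7+34=27 d=30 *, r--
l=1 r=9: -7+33=26 d=29 *, r--
l=1 r=8: -7+31=24 d=27 *, r--
l=1 r=7: -7+17=10 d=13 *, r--
l=1 r=6: -7+12=5 d=8 *, r--
l=1 r=5: -7+8=1 d=4 *, r--
l=1 r=4: -7+3=-4 d=1 *, l++
l=2 r=4: -2+3=1 d=4, r--
l=2 r=3: -2+2=0 d=3, r--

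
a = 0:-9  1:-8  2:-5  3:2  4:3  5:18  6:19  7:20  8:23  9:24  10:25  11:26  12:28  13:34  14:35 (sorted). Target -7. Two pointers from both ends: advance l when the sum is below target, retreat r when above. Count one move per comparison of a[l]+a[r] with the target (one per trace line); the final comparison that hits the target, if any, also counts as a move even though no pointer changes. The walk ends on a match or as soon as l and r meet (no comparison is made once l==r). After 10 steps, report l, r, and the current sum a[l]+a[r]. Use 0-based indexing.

l=0, r=4, sum=-6

[0,14] -9+35=26 >-7 → r--
[0,13] -9+34=25 >-7 → r--
[0,12] -9+28=19 >-7 → r--
[0,11] -9+26=17 >-7 → r--
[0,10] -9+25=16 >-7 → r--
[0,9] -9+24=15 >-7 → r--
[0,8] -9+23=14 >-7 → r--
[0,7] -9+20=11 >-7 → r--
[0,6] -9+19=10 >-7 → r--
[0,5] -9+18=9 >-7 → r--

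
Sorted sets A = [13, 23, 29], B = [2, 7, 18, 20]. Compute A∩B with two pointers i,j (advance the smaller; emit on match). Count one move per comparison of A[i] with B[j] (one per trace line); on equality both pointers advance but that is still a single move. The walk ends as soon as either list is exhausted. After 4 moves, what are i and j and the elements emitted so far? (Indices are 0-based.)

i=1, j=3, emitted=[]

[i=0,j=0] 13>2 → j++
[i=0,j=1] 13>7 → j++
[i=0,j=2] 13<18 → i++
[i=1,j=2] 23>18 → j++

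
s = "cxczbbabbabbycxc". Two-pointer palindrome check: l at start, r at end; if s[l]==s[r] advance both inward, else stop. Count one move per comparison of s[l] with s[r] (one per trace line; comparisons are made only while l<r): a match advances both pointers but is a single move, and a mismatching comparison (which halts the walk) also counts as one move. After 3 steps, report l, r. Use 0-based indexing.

l=3, r=12

l=0 r=15: 'c'=='c', l++,r--
l=1 r=14: 'x'=='x', l++,r--
l=2 r=13: 'c'=='c', l++,r--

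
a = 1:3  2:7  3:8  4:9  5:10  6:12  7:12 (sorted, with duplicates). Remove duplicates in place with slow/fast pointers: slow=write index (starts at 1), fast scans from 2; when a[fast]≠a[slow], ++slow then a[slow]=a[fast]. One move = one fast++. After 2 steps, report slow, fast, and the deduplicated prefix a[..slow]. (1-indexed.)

slow=3, fast=4, prefix=[3, 7, 8]

slow=1 fast=2: a[fast]=7≠a[slow]=3 write a[2]=7, slow++,fast++
slow=2 fast=3: a[fast]=8≠a[slow]=7 write a[3]=8, slow++,fast++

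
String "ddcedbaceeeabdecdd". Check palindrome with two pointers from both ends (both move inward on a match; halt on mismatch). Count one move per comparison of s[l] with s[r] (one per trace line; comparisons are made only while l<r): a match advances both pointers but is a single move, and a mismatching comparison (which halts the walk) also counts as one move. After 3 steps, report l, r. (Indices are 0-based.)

l=0 r=17: 'd'=='d', l++,r--
l=1 r=16: 'd'=='d', l++,r--
l=2 r=15: 'c'=='c', l++,r--

l=3, r=14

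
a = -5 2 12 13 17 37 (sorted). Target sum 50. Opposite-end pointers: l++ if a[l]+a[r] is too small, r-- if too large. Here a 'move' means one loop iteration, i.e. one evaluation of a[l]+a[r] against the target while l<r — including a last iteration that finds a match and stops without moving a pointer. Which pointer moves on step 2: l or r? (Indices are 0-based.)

l

l=0 r=5: -5+37=32 <50, l++
l=1 r=5: 2+37=39 <50, l++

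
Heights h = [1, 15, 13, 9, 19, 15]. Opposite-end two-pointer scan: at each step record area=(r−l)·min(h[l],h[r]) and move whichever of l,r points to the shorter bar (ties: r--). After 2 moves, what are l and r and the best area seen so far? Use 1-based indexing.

l=1 r=6: min(1,15)*5=5 best=5 *, l++
l=2 r=6: min(15,15)*4=60 best=60 *, r--

l=2, r=5, best area=60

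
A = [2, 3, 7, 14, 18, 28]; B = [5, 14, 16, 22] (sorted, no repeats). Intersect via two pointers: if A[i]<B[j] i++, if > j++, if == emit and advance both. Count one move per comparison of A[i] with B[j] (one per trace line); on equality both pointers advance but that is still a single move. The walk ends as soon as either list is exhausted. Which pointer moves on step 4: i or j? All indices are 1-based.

i=1 j=1: 2<5, i++
i=2 j=1: 3<5, i++
i=3 j=1: 7>5, j++
i=3 j=2: 7<14, i++

i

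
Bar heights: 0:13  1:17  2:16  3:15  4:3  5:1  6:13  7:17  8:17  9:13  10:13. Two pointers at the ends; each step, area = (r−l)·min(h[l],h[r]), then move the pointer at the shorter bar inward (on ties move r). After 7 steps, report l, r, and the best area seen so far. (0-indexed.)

l=1, r=4, best area=130

l=0 r=10: min(13,13)*10=130 best=130 *, r--
l=0 r=9: min(13,13)*9=117 best=130, r--
l=0 r=8: min(13,17)*8=104 best=130, l++
l=1 r=8: min(17,17)*7=119 best=130, r--
l=1 r=7: min(17,17)*6=102 best=130, r--
l=1 r=6: min(17,13)*5=65 best=130, r--
l=1 r=5: min(17,1)*4=4 best=130, r--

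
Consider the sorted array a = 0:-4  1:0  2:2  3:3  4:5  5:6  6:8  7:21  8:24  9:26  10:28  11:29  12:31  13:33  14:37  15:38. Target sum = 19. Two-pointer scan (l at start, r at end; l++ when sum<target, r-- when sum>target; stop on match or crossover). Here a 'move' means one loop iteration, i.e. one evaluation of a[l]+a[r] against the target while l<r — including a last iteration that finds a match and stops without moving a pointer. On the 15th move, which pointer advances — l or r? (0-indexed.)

l

l=0 r=15: -4+38=34 >19, r--
l=0 r=14: -4+37=33 >19, r--
l=0 r=13: -4+33=29 >19, r--
l=0 r=12: -4+31=27 >19, r--
l=0 r=11: -4+29=25 >19, r--
l=0 r=10: -4+28=24 >19, r--
l=0 r=9: -4+26=22 >19, r--
l=0 r=8: -4+24=20 >19, r--
l=0 r=7: -4+21=17 <19, l++
l=1 r=7: 0+21=21 >19, r--
l=1 r=6: 0+8=8 <19, l++
l=2 r=6: 2+8=10 <19, l++
l=3 r=6: 3+8=11 <19, l++
l=4 r=6: 5+8=13 <19, l++
l=5 r=6: 6+8=14 <19, l++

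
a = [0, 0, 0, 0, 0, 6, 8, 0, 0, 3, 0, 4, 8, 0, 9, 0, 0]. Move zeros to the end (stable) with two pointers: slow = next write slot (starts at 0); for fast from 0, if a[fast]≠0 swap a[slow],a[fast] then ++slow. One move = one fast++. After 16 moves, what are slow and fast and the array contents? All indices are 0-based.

slow=0 fast=0: a[fast]=0, fast++
slow=0 fast=1: a[fast]=0, fast++
slow=0 fast=2: a[fast]=0, fast++
slow=0 fast=3: a[fast]=0, fast++
slow=0 fast=4: a[fast]=0, fast++
slow=0 fast=5: a[fast]=6≠0 swap→a[0]=6, slow++,fast++
slow=1 fast=6: a[fast]=8≠0 swap→a[1]=8, slow++,fast++
slow=2 fast=7: a[fast]=0, fast++
slow=2 fast=8: a[fast]=0, fast++
slow=2 fast=9: a[fast]=3≠0 swap→a[2]=3, slow++,fast++
slow=3 fast=10: a[fast]=0, fast++
slow=3 fast=11: a[fast]=4≠0 swap→a[3]=4, slow++,fast++
slow=4 fast=12: a[fast]=8≠0 swap→a[4]=8, slow++,fast++
slow=5 fast=13: a[fast]=0, fast++
slow=5 fast=14: a[fast]=9≠0 swap→a[5]=9, slow++,fast++
slow=6 fast=15: a[fast]=0, fast++

slow=6, fast=16, a=[6, 8, 3, 4, 8, 9, 0, 0, 0, 0, 0, 0, 0, 0, 0, 0, 0]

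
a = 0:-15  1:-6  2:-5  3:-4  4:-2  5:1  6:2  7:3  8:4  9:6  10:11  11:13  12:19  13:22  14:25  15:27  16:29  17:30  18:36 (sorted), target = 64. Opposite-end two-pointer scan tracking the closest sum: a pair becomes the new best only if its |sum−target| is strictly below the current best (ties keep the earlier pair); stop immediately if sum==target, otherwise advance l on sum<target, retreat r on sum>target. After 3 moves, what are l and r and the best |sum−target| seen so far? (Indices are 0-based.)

[0,18] -15+36=21 d=43 * → l++
[1,18] -6+36=30 d=34 * → l++
[2,18] -5+36=31 d=33 * → l++

l=3, r=18, best |Δ|=33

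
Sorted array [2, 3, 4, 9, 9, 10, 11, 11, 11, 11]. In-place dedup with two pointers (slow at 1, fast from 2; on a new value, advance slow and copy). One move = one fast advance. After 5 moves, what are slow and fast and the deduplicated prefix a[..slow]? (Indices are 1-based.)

(s=1,f=2) a[fast]=3≠a[slow]=2 write a[2]=3 → slow++,fast++
(s=2,f=3) a[fast]=4≠a[slow]=3 write a[3]=4 → slow++,fast++
(s=3,f=4) a[fast]=9≠a[slow]=4 write a[4]=9 → slow++,fast++
(s=4,f=5) a[fast]=9=a[slow] dup → fast++
(s=4,f=6) a[fast]=10≠a[slow]=9 write a[5]=10 → slow++,fast++

slow=5, fast=7, prefix=[2, 3, 4, 9, 10]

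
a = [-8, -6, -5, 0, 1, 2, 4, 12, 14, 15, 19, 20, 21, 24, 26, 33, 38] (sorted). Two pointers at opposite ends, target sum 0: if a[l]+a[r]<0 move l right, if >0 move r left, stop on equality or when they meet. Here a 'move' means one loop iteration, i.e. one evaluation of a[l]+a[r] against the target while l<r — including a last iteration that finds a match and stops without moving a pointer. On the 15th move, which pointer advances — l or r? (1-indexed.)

l=1 r=17: -8+38=30 >0, r--
l=1 r=16: -8+33=25 >0, r--
l=1 r=15: -8+26=18 >0, r--
l=1 r=14: -8+24=16 >0, r--
l=1 r=13: -8+21=13 >0, r--
l=1 r=12: -8+20=12 >0, r--
l=1 r=11: -8+19=11 >0, r--
l=1 r=10: -8+15=7 >0, r--
l=1 r=9: -8+14=6 >0, r--
l=1 r=8: -8+12=4 >0, r--
l=1 r=7: -8+4=-4 <0, l++
l=2 r=7: -6+4=-2 <0, l++
l=3 r=7: -5+4=-1 <0, l++
l=4 r=7: 0+4=4 >0, r--
l=4 r=6: 0+2=2 >0, r--

r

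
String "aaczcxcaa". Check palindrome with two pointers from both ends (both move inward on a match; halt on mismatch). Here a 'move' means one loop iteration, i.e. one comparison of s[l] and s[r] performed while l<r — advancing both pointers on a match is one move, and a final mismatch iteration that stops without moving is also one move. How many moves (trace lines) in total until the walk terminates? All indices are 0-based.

4 moves

l=0 r=8: 'a'=='a', l++,r--
l=1 r=7: 'a'=='a', l++,r--
l=2 r=6: 'c'=='c', l++,r--
l=3 r=5: 'z'!='x', stop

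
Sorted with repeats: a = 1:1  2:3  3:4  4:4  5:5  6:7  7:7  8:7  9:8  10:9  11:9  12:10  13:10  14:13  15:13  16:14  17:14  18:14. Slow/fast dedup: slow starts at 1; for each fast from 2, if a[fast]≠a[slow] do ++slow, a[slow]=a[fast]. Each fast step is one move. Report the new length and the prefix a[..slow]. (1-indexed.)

length 10; prefix = [1, 3, 4, 5, 7, 8, 9, 10, 13, 14]

(s=1,f=2) a[fast]=3≠a[slow]=1 write a[2]=3 → slow++,fast++
(s=2,f=3) a[fast]=4≠a[slow]=3 write a[3]=4 → slow++,fast++
(s=3,f=4) a[fast]=4=a[slow] dup → fast++
(s=3,f=5) a[fast]=5≠a[slow]=4 write a[4]=5 → slow++,fast++
(s=4,f=6) a[fast]=7≠a[slow]=5 write a[5]=7 → slow++,fast++
(s=5,f=7) a[fast]=7=a[slow] dup → fast++
(s=5,f=8) a[fast]=7=a[slow] dup → fast++
(s=5,f=9) a[fast]=8≠a[slow]=7 write a[6]=8 → slow++,fast++
(s=6,f=10) a[fast]=9≠a[slow]=8 write a[7]=9 → slow++,fast++
(s=7,f=11) a[fast]=9=a[slow] dup → fast++
(s=7,f=12) a[fast]=10≠a[slow]=9 write a[8]=10 → slow++,fast++
(s=8,f=13) a[fast]=10=a[slow] dup → fast++
(s=8,f=14) a[fast]=13≠a[slow]=10 write a[9]=13 → slow++,fast++
(s=9,f=15) a[fast]=13=a[slow] dup → fast++
(s=9,f=16) a[fast]=14≠a[slow]=13 write a[10]=14 → slow++,fast++
(s=10,f=17) a[fast]=14=a[slow] dup → fast++
(s=10,f=18) a[fast]=14=a[slow] dup → fast++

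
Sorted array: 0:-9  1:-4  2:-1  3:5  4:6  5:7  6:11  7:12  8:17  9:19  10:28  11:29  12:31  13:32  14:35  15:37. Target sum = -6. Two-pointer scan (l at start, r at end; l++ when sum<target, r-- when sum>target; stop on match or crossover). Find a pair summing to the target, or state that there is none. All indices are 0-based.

[0,15] -9+37=28 >-6 → r--
[0,14] -9+35=26 >-6 → r--
[0,13] -9+32=23 >-6 → r--
[0,12] -9+31=22 >-6 → r--
[0,11] -9+29=20 >-6 → r--
[0,10] -9+28=19 >-6 → r--
[0,9] -9+19=10 >-6 → r--
[0,8] -9+17=8 >-6 → r--
[0,7] -9+12=3 >-6 → r--
[0,6] -9+11=2 >-6 → r--
[0,5] -9+7=-2 >-6 → r--
[0,4] -9+6=-3 >-6 → r--
[0,3] -9+5=-4 >-6 → r--
[0,2] -9+-1=-10 <-6 → l++
[1,2] -4+-1=-5 >-6 → r--

no pair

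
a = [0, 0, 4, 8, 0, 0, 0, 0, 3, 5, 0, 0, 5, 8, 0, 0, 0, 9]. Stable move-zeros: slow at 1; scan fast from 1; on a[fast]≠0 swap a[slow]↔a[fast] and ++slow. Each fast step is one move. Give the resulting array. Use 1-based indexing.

(s=1,f=1) a[fast]=0 → fast++
(s=1,f=2) a[fast]=0 → fast++
(s=1,f=3) a[fast]=4≠0 swap→a[1]=4 → slow++,fast++
(s=2,f=4) a[fast]=8≠0 swap→a[2]=8 → slow++,fast++
(s=3,f=5) a[fast]=0 → fast++
(s=3,f=6) a[fast]=0 → fast++
(s=3,f=7) a[fast]=0 → fast++
(s=3,f=8) a[fast]=0 → fast++
(s=3,f=9) a[fast]=3≠0 swap→a[3]=3 → slow++,fast++
(s=4,f=10) a[fast]=5≠0 swap→a[4]=5 → slow++,fast++
(s=5,f=11) a[fast]=0 → fast++
(s=5,f=12) a[fast]=0 → fast++
(s=5,f=13) a[fast]=5≠0 swap→a[5]=5 → slow++,fast++
(s=6,f=14) a[fast]=8≠0 swap→a[6]=8 → slow++,fast++
(s=7,f=15) a[fast]=0 → fast++
(s=7,f=16) a[fast]=0 → fast++
(s=7,f=17) a[fast]=0 → fast++
(s=7,f=18) a[fast]=9≠0 swap→a[7]=9 → slow++,fast++

[4, 8, 3, 5, 5, 8, 9, 0, 0, 0, 0, 0, 0, 0, 0, 0, 0, 0]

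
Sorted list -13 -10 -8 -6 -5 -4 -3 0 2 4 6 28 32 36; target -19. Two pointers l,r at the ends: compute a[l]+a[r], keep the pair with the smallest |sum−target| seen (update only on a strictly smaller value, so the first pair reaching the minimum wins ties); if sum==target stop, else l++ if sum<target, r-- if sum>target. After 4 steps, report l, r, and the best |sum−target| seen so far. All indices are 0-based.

[0,13] -13+36=23 d=42 * → r--
[0,12] -13+32=19 d=38 * → r--
[0,11] -13+28=15 d=34 * → r--
[0,10] -13+6=-7 d=12 * → r--

l=0, r=9, best |Δ|=12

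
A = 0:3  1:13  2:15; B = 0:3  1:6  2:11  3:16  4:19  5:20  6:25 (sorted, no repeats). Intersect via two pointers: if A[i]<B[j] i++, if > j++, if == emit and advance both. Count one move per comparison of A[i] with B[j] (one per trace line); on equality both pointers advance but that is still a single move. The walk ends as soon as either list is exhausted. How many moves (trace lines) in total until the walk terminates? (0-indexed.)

[i=0,j=0] 3==3 emit → i++,j++
[i=1,j=1] 13>6 → j++
[i=1,j=2] 13>11 → j++
[i=1,j=3] 13<16 → i++
[i=2,j=3] 15<16 → i++

5 moves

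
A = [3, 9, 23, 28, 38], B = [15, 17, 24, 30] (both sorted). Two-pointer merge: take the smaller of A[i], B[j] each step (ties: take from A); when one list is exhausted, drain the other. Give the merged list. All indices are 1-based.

i=1 j=1: A[i]=3<=B[j]=15 take 3, i++
i=2 j=1: A[i]=9<=B[j]=15 take 9, i++
i=3 j=1: A[i]=23>B[j]=15 take 15, j++
i=3 j=2: A[i]=23>B[j]=17 take 17, j++
i=3 j=3: A[i]=23<=B[j]=24 take 23, i++
i=4 j=3: A[i]=28>B[j]=24 take 24, j++
i=4 j=4: A[i]=28<=B[j]=30 take 28, i++
i=5 j=4: A[i]=38>B[j]=30 take 30, j++
i=5 j=5: B done, take A[i]=38, i++

[3, 9, 15, 17, 23, 24, 28, 30, 38]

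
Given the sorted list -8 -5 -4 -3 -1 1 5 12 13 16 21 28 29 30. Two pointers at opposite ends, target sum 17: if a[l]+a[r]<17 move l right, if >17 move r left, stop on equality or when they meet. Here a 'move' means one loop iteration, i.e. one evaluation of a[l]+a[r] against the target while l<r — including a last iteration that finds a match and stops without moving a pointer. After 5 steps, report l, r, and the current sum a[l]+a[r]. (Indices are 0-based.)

[0,13] -8+30=22 >17 → r--
[0,12] -8+29=21 >17 → r--
[0,11] -8+28=20 >17 → r--
[0,10] -8+21=13 <17 → l++
[1,10] -5+21=16 <17 → l++

l=2, r=10, sum=17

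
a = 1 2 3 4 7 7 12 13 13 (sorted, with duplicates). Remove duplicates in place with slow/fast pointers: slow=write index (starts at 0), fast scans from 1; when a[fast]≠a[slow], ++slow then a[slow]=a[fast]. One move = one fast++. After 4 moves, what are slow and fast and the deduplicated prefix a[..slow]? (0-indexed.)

slow=4, fast=5, prefix=[1, 2, 3, 4, 7]

slow=0 fast=1: a[fast]=2≠a[slow]=1 write a[1]=2, slow++,fast++
slow=1 fast=2: a[fast]=3≠a[slow]=2 write a[2]=3, slow++,fast++
slow=2 fast=3: a[fast]=4≠a[slow]=3 write a[3]=4, slow++,fast++
slow=3 fast=4: a[fast]=7≠a[slow]=4 write a[4]=7, slow++,fast++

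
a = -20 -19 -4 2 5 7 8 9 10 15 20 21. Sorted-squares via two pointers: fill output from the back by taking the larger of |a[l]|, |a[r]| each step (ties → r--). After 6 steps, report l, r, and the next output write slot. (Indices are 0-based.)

[0,11] |-20|<=|21| out[11]=441 → r--
[0,10] |-20|<=|20| out[10]=400 → r--
[0,9] |-20|>|15| out[9]=400 → l++
[1,9] |-19|>|15| out[8]=361 → l++
[2,9] |-4|<=|15| out[7]=225 → r--
[2,8] |-4|<=|10| out[6]=100 → r--

l=2, r=7, next write slot=5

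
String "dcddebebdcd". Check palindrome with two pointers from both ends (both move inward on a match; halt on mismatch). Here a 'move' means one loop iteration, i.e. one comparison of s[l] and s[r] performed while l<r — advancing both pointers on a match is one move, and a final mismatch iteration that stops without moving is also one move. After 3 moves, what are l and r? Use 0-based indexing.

[0,10] 'd'=='d' → l++,r--
[1,9] 'c'=='c' → l++,r--
[2,8] 'd'=='d' → l++,r--

l=3, r=7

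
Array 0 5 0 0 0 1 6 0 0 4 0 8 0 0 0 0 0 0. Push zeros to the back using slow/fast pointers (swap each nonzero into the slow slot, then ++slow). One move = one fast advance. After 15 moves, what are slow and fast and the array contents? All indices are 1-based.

slow=6, fast=16, a=[5, 1, 6, 4, 8, 0, 0, 0, 0, 0, 0, 0, 0, 0, 0, 0, 0, 0]

(s=1,f=1) a[fast]=0 → fast++
(s=1,f=2) a[fast]=5≠0 swap→a[1]=5 → slow++,fast++
(s=2,f=3) a[fast]=0 → fast++
(s=2,f=4) a[fast]=0 → fast++
(s=2,f=5) a[fast]=0 → fast++
(s=2,f=6) a[fast]=1≠0 swap→a[2]=1 → slow++,fast++
(s=3,f=7) a[fast]=6≠0 swap→a[3]=6 → slow++,fast++
(s=4,f=8) a[fast]=0 → fast++
(s=4,f=9) a[fast]=0 → fast++
(s=4,f=10) a[fast]=4≠0 swap→a[4]=4 → slow++,fast++
(s=5,f=11) a[fast]=0 → fast++
(s=5,f=12) a[fast]=8≠0 swap→a[5]=8 → slow++,fast++
(s=6,f=13) a[fast]=0 → fast++
(s=6,f=14) a[fast]=0 → fast++
(s=6,f=15) a[fast]=0 → fast++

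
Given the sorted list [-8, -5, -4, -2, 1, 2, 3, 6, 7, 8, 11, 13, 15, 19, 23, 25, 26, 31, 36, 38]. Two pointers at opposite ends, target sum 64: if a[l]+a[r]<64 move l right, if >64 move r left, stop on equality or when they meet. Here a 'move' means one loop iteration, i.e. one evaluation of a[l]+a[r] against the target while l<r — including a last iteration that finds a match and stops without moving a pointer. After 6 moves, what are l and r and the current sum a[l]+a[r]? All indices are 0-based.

[0,19] -8+38=30 <64 → l++
[1,19] -5+38=33 <64 → l++
[2,19] -4+38=34 <64 → l++
[3,19] -2+38=36 <64 → l++
[4,19] 1+38=39 <64 → l++
[5,19] 2+38=40 <64 → l++

l=6, r=19, sum=41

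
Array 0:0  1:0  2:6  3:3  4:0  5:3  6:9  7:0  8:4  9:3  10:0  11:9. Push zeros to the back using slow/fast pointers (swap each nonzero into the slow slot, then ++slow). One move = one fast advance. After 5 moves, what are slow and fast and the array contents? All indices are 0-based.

slow=2, fast=5, a=[6, 3, 0, 0, 0, 3, 9, 0, 4, 3, 0, 9]

(s=0,f=0) a[fast]=0 → fast++
(s=0,f=1) a[fast]=0 → fast++
(s=0,f=2) a[fast]=6≠0 swap→a[0]=6 → slow++,fast++
(s=1,f=3) a[fast]=3≠0 swap→a[1]=3 → slow++,fast++
(s=2,f=4) a[fast]=0 → fast++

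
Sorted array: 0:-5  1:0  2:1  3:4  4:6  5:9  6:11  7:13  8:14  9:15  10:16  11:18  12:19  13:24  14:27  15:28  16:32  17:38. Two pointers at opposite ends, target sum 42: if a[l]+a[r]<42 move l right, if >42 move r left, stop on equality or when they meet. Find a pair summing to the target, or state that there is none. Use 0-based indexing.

[0,17] -5+38=33 <42 → l++
[1,17] 0+38=38 <42 → l++
[2,17] 1+38=39 <42 → l++
[3,17] 4+38=42 → found

(4, 38)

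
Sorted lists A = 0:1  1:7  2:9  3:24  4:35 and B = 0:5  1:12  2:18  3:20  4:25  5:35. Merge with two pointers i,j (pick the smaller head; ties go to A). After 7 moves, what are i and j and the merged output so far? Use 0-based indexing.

[i=0,j=0] A[i]=1<=B[j]=5 take 1 → i++
[i=1,j=0] A[i]=7>B[j]=5 take 5 → j++
[i=1,j=1] A[i]=7<=B[j]=12 take 7 → i++
[i=2,j=1] A[i]=9<=B[j]=12 take 9 → i++
[i=3,j=1] A[i]=24>B[j]=12 take 12 → j++
[i=3,j=2] A[i]=24>B[j]=18 take 18 → j++
[i=3,j=3] A[i]=24>B[j]=20 take 20 → j++

i=3, j=4, merged so far=[1, 5, 7, 9, 12, 18, 20]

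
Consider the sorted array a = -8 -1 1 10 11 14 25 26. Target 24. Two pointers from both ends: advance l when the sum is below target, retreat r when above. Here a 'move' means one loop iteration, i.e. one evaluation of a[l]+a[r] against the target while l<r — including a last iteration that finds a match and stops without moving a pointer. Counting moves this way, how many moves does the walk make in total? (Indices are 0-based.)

3 moves

l=0 r=7: -8+26=18 <24, l++
l=1 r=7: -1+26=25 >24, r--
l=1 r=6: -1+25=24, found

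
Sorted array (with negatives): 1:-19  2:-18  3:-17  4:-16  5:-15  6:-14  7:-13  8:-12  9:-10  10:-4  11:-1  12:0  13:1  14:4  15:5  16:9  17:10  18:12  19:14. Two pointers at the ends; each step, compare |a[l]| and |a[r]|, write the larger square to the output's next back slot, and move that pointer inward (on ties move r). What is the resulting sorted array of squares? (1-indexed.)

[0, 1, 1, 16, 16, 25, 81, 100, 100, 144, 144, 169, 196, 196, 225, 256, 289, 324, 361]

[1,19] |-19|>|14| out[19]=361 → l++
[2,19] |-18|>|14| out[18]=324 → l++
[3,19] |-17|>|14| out[17]=289 → l++
[4,19] |-16|>|14| out[16]=256 → l++
[5,19] |-15|>|14| out[15]=225 → l++
[6,19] |-14|<=|14| out[14]=196 → r--
[6,18] |-14|>|12| out[13]=196 → l++
[7,18] |-13|>|12| out[12]=169 → l++
[8,18] |-12|<=|12| out[11]=144 → r--
[8,17] |-12|>|10| out[10]=144 → l++
[9,17] |-10|<=|10| out[9]=100 → r--
[9,16] |-10|>|9| out[8]=100 → l++
[10,16] |-4|<=|9| out[7]=81 → r--
[10,15] |-4|<=|5| out[6]=25 → r--
[10,14] |-4|<=|4| out[5]=16 → r--
[10,13] |-4|>|1| out[4]=16 → l++
[11,13] |-1|<=|1| out[3]=1 → r--
[11,12] |-1|>|0| out[2]=1 → l++
[12,12] |0|<=|0| out[1]=0 → r--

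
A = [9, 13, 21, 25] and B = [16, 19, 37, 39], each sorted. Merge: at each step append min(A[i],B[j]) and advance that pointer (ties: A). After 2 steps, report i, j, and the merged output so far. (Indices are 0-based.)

i=0 j=0: A[i]=9<=B[j]=16 take 9, i++
i=1 j=0: A[i]=13<=B[j]=16 take 13, i++

i=2, j=0, merged so far=[9, 13]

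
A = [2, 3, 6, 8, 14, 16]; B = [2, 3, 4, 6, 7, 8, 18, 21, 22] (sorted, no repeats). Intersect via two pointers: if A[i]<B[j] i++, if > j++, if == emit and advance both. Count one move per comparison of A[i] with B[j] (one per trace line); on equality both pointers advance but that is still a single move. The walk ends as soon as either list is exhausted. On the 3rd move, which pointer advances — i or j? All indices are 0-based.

[i=0,j=0] 2==2 emit → i++,j++
[i=1,j=1] 3==3 emit → i++,j++
[i=2,j=2] 6>4 → j++

j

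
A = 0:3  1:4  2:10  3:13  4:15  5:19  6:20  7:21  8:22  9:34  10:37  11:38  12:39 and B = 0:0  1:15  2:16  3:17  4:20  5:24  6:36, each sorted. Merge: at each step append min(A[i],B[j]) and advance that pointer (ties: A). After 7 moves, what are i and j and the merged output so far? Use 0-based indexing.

i=5, j=2, merged so far=[0, 3, 4, 10, 13, 15, 15]

[i=0,j=0] A[i]=3>B[j]=0 take 0 → j++
[i=0,j=1] A[i]=3<=B[j]=15 take 3 → i++
[i=1,j=1] A[i]=4<=B[j]=15 take 4 → i++
[i=2,j=1] A[i]=10<=B[j]=15 take 10 → i++
[i=3,j=1] A[i]=13<=B[j]=15 take 13 → i++
[i=4,j=1] A[i]=15<=B[j]=15 take 15 → i++
[i=5,j=1] A[i]=19>B[j]=15 take 15 → j++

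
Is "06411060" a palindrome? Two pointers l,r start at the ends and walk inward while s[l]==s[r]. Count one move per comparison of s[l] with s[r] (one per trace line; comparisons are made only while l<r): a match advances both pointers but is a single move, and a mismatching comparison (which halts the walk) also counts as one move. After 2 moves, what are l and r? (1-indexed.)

[1,8] '0'=='0' → l++,r--
[2,7] '6'=='6' → l++,r--

l=3, r=6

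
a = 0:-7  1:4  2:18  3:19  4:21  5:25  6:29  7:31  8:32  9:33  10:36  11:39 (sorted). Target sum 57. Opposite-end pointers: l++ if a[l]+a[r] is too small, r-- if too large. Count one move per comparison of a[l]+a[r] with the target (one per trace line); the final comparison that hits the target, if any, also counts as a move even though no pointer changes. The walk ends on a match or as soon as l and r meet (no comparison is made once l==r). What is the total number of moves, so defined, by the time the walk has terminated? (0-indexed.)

l=0 r=11: -7+39=32 <57, l++
l=1 r=11: 4+39=43 <57, l++
l=2 r=11: 18+39=57, found

3 moves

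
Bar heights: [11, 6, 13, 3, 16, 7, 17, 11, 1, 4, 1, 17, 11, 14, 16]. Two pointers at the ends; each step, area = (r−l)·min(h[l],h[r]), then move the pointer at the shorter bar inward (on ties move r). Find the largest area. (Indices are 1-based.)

max area = 160

[1,15] min(11,16)*14=154 best=154 * → l++
[2,15] min(6,16)*13=78 best=154 → l++
[3,15] min(13,16)*12=156 best=156 * → l++
[4,15] min(3,16)*11=33 best=156 → l++
[5,15] min(16,16)*10=160 best=160 * → r--
[5,14] min(16,14)*9=126 best=160 → r--
[5,13] min(16,11)*8=88 best=160 → r--
[5,12] min(16,17)*7=112 best=160 → l++
[6,12] min(7,17)*6=42 best=160 → l++
[7,12] min(17,17)*5=85 best=160 → r--
[7,11] min(17,1)*4=4 best=160 → r--
[7,10] min(17,4)*3=12 best=160 → r--
[7,9] min(17,1)*2=2 best=160 → r--
[7,8] min(17,11)*1=11 best=160 → r--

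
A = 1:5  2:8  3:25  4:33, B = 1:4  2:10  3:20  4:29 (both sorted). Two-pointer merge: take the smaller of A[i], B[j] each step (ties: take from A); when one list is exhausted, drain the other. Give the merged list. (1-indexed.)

[4, 5, 8, 10, 20, 25, 29, 33]

[i=1,j=1] A[i]=5>B[j]=4 take 4 → j++
[i=1,j=2] A[i]=5<=B[j]=10 take 5 → i++
[i=2,j=2] A[i]=8<=B[j]=10 take 8 → i++
[i=3,j=2] A[i]=25>B[j]=10 take 10 → j++
[i=3,j=3] A[i]=25>B[j]=20 take 20 → j++
[i=3,j=4] A[i]=25<=B[j]=29 take 25 → i++
[i=4,j=4] A[i]=33>B[j]=29 take 29 → j++
[i=4,j=5] B done, take A[i]=33 → i++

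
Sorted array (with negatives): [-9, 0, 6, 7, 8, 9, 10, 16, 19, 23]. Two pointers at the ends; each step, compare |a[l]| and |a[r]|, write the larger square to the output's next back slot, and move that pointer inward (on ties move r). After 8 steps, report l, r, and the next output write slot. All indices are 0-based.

l=1, r=2, next write slot=1

[0,9] |-9|<=|23| out[9]=529 → r--
[0,8] |-9|<=|19| out[8]=361 → r--
[0,7] |-9|<=|16| out[7]=256 → r--
[0,6] |-9|<=|10| out[6]=100 → r--
[0,5] |-9|<=|9| out[5]=81 → r--
[0,4] |-9|>|8| out[4]=81 → l++
[1,4] |0|<=|8| out[3]=64 → r--
[1,3] |0|<=|7| out[2]=49 → r--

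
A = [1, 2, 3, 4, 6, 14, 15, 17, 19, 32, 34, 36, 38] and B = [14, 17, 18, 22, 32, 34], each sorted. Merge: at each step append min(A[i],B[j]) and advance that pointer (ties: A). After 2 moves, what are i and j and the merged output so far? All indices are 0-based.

i=2, j=0, merged so far=[1, 2]

i=0 j=0: A[i]=1<=B[j]=14 take 1, i++
i=1 j=0: A[i]=2<=B[j]=14 take 2, i++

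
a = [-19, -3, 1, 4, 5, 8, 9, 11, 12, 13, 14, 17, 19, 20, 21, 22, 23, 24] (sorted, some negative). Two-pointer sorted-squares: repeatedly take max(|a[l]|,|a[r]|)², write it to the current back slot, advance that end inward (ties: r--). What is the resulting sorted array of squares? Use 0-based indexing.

[1, 9, 16, 25, 64, 81, 121, 144, 169, 196, 289, 361, 361, 400, 441, 484, 529, 576]

l=0 r=17: |-19|<=|24| out[17]=576, r--
l=0 r=16: |-19|<=|23| out[16]=529, r--
l=0 r=15: |-19|<=|22| out[15]=484, r--
l=0 r=14: |-19|<=|21| out[14]=441, r--
l=0 r=13: |-19|<=|20| out[13]=400, r--
l=0 r=12: |-19|<=|19| out[12]=361, r--
l=0 r=11: |-19|>|17| out[11]=361, l++
l=1 r=11: |-3|<=|17| out[10]=289, r--
l=1 r=10: |-3|<=|14| out[9]=196, r--
l=1 r=9: |-3|<=|13| out[8]=169, r--
l=1 r=8: |-3|<=|12| out[7]=144, r--
l=1 r=7: |-3|<=|11| out[6]=121, r--
l=1 r=6: |-3|<=|9| out[5]=81, r--
l=1 r=5: |-3|<=|8| out[4]=64, r--
l=1 r=4: |-3|<=|5| out[3]=25, r--
l=1 r=3: |-3|<=|4| out[2]=16, r--
l=1 r=2: |-3|>|1| out[1]=9, l++
l=2 r=2: |1|<=|1| out[0]=1, r--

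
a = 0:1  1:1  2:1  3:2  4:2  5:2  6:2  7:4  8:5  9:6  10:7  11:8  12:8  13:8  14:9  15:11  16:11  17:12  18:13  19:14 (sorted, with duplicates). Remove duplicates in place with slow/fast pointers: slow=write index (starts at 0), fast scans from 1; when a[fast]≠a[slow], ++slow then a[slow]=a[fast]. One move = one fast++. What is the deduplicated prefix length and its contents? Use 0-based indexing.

slow=0 fast=1: a[fast]=1=a[slow] dup, fast++
slow=0 fast=2: a[fast]=1=a[slow] dup, fast++
slow=0 fast=3: a[fast]=2≠a[slow]=1 write a[1]=2, slow++,fast++
slow=1 fast=4: a[fast]=2=a[slow] dup, fast++
slow=1 fast=5: a[fast]=2=a[slow] dup, fast++
slow=1 fast=6: a[fast]=2=a[slow] dup, fast++
slow=1 fast=7: a[fast]=4≠a[slow]=2 write a[2]=4, slow++,fast++
slow=2 fast=8: a[fast]=5≠a[slow]=4 write a[3]=5, slow++,fast++
slow=3 fast=9: a[fast]=6≠a[slow]=5 write a[4]=6, slow++,fast++
slow=4 fast=10: a[fast]=7≠a[slow]=6 write a[5]=7, slow++,fast++
slow=5 fast=11: a[fast]=8≠a[slow]=7 write a[6]=8, slow++,fast++
slow=6 fast=12: a[fast]=8=a[slow] dup, fast++
slow=6 fast=13: a[fast]=8=a[slow] dup, fast++
slow=6 fast=14: a[fast]=9≠a[slow]=8 write a[7]=9, slow++,fast++
slow=7 fast=15: a[fast]=11≠a[slow]=9 write a[8]=11, slow++,fast++
slow=8 fast=16: a[fast]=11=a[slow] dup, fast++
slow=8 fast=17: a[fast]=12≠a[slow]=11 write a[9]=12, slow++,fast++
slow=9 fast=18: a[fast]=13≠a[slow]=12 write a[10]=13, slow++,fast++
slow=10 fast=19: a[fast]=14≠a[slow]=13 write a[11]=14, slow++,fast++

length 12; prefix = [1, 2, 4, 5, 6, 7, 8, 9, 11, 12, 13, 14]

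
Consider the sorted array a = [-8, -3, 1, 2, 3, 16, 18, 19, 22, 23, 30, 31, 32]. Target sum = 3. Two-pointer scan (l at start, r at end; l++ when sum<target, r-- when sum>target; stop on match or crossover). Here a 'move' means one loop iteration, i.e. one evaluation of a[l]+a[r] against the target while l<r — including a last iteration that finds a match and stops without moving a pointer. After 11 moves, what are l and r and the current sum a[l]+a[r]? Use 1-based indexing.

l=3, r=4, sum=3

l=1 r=13: -8+32=24 >3, r--
l=1 r=12: -8+31=23 >3, r--
l=1 r=11: -8+30=22 >3, r--
l=1 r=10: -8+23=15 >3, r--
l=1 r=9: -8+22=14 >3, r--
l=1 r=8: -8+19=11 >3, r--
l=1 r=7: -8+18=10 >3, r--
l=1 r=6: -8+16=8 >3, r--
l=1 r=5: -8+3=-5 <3, l++
l=2 r=5: -3+3=0 <3, l++
l=3 r=5: 1+3=4 >3, r--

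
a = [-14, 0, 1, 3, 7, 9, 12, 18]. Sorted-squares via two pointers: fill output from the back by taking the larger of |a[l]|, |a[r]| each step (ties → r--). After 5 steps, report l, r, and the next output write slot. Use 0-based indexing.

l=0 r=7: |-14|<=|18| out[7]=324, r--
l=0 r=6: |-14|>|12| out[6]=196, l++
l=1 r=6: |0|<=|12| out[5]=144, r--
l=1 r=5: |0|<=|9| out[4]=81, r--
l=1 r=4: |0|<=|7| out[3]=49, r--

l=1, r=3, next write slot=2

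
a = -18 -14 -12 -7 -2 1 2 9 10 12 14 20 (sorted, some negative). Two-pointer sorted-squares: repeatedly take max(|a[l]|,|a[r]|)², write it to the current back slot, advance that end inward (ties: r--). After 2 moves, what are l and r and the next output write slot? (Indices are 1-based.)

l=1 r=12: |-18|<=|20| out[12]=400, r--
l=1 r=11: |-18|>|14| out[11]=324, l++

l=2, r=11, next write slot=10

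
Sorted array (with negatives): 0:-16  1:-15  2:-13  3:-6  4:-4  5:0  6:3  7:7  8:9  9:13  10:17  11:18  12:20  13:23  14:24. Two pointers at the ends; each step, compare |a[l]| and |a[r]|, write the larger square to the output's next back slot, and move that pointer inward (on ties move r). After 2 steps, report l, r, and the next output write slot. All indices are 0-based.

[0,14] |-16|<=|24| out[14]=576 → r--
[0,13] |-16|<=|23| out[13]=529 → r--

l=0, r=12, next write slot=12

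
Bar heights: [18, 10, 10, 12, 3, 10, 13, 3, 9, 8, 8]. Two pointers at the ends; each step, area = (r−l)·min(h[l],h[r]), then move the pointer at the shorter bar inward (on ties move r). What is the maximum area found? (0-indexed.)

max area = 80

[0,10] min(18,8)*10=80 best=80 * → r--
[0,9] min(18,8)*9=72 best=80 → r--
[0,8] min(18,9)*8=72 best=80 → r--
[0,7] min(18,3)*7=21 best=80 → r--
[0,6] min(18,13)*6=78 best=80 → r--
[0,5] min(18,10)*5=50 best=80 → r--
[0,4] min(18,3)*4=12 best=80 → r--
[0,3] min(18,12)*3=36 best=80 → r--
[0,2] min(18,10)*2=20 best=80 → r--
[0,1] min(18,10)*1=10 best=80 → r--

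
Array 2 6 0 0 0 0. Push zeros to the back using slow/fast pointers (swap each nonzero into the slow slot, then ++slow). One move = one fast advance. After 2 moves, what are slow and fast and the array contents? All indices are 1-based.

slow=1 fast=1: a[fast]=2≠0 swap→a[1]=2, slow++,fast++
slow=2 fast=2: a[fast]=6≠0 swap→a[2]=6, slow++,fast++

slow=3, fast=3, a=[2, 6, 0, 0, 0, 0]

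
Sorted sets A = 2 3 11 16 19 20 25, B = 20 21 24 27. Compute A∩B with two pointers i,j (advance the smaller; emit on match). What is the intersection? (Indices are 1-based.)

intersection = [20]

[i=1,j=1] 2<20 → i++
[i=2,j=1] 3<20 → i++
[i=3,j=1] 11<20 → i++
[i=4,j=1] 16<20 → i++
[i=5,j=1] 19<20 → i++
[i=6,j=1] 20==20 emit → i++,j++
[i=7,j=2] 25>21 → j++
[i=7,j=3] 25>24 → j++
[i=7,j=4] 25<27 → i++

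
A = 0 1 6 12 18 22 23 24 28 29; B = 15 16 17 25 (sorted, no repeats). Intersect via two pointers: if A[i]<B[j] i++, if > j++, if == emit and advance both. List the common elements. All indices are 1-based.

i=1 j=1: 0<15, i++
i=2 j=1: 1<15, i++
i=3 j=1: 6<15, i++
i=4 j=1: 12<15, i++
i=5 j=1: 18>15, j++
i=5 j=2: 18>16, j++
i=5 j=3: 18>17, j++
i=5 j=4: 18<25, i++
i=6 j=4: 22<25, i++
i=7 j=4: 23<25, i++
i=8 j=4: 24<25, i++
i=9 j=4: 28>25, j++

intersection = []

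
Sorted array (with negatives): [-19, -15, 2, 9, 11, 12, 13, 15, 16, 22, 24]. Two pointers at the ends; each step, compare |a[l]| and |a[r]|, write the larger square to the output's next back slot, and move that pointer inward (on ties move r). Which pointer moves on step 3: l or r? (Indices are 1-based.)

l

l=1 r=11: |-19|<=|24| out[11]=576, r--
l=1 r=10: |-19|<=|22| out[10]=484, r--
l=1 r=9: |-19|>|16| out[9]=361, l++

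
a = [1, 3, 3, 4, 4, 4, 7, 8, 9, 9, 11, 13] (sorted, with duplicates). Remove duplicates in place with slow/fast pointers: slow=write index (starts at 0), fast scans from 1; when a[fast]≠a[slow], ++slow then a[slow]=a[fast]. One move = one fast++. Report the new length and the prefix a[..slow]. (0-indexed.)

length 8; prefix = [1, 3, 4, 7, 8, 9, 11, 13]

(s=0,f=1) a[fast]=3≠a[slow]=1 write a[1]=3 → slow++,fast++
(s=1,f=2) a[fast]=3=a[slow] dup → fast++
(s=1,f=3) a[fast]=4≠a[slow]=3 write a[2]=4 → slow++,fast++
(s=2,f=4) a[fast]=4=a[slow] dup → fast++
(s=2,f=5) a[fast]=4=a[slow] dup → fast++
(s=2,f=6) a[fast]=7≠a[slow]=4 write a[3]=7 → slow++,fast++
(s=3,f=7) a[fast]=8≠a[slow]=7 write a[4]=8 → slow++,fast++
(s=4,f=8) a[fast]=9≠a[slow]=8 write a[5]=9 → slow++,fast++
(s=5,f=9) a[fast]=9=a[slow] dup → fast++
(s=5,f=10) a[fast]=11≠a[slow]=9 write a[6]=11 → slow++,fast++
(s=6,f=11) a[fast]=13≠a[slow]=11 write a[7]=13 → slow++,fast++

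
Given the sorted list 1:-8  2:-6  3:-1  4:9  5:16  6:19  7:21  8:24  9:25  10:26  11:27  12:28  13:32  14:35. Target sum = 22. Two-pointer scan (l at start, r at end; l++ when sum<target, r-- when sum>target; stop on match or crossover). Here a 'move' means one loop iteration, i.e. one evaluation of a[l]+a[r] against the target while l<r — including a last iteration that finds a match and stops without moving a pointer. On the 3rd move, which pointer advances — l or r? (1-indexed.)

[1,14] -8+35=27 >22 → r--
[1,13] -8+32=24 >22 → r--
[1,12] -8+28=20 <22 → l++

l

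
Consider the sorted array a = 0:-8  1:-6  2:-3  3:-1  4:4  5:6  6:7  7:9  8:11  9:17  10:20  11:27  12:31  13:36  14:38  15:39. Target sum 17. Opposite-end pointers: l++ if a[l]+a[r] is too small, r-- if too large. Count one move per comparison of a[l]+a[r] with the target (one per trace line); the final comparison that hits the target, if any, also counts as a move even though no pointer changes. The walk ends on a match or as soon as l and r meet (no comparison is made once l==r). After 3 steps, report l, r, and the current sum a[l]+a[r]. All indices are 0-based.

l=0 r=15: -8+39=31 >17, r--
l=0 r=14: -8+38=30 >17, r--
l=0 r=13: -8+36=28 >17, r--

l=0, r=12, sum=23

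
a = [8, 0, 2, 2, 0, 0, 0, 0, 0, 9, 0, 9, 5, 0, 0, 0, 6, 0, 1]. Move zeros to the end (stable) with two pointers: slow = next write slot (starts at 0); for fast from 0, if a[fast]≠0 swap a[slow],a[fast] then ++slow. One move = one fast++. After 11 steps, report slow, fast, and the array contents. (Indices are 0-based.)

slow=4, fast=11, a=[8, 2, 2, 9, 0, 0, 0, 0, 0, 0, 0, 9, 5, 0, 0, 0, 6, 0, 1]

slow=0 fast=0: a[fast]=8≠0 swap→a[0]=8, slow++,fast++
slow=1 fast=1: a[fast]=0, fast++
slow=1 fast=2: a[fast]=2≠0 swap→a[1]=2, slow++,fast++
slow=2 fast=3: a[fast]=2≠0 swap→a[2]=2, slow++,fast++
slow=3 fast=4: a[fast]=0, fast++
slow=3 fast=5: a[fast]=0, fast++
slow=3 fast=6: a[fast]=0, fast++
slow=3 fast=7: a[fast]=0, fast++
slow=3 fast=8: a[fast]=0, fast++
slow=3 fast=9: a[fast]=9≠0 swap→a[3]=9, slow++,fast++
slow=4 fast=10: a[fast]=0, fast++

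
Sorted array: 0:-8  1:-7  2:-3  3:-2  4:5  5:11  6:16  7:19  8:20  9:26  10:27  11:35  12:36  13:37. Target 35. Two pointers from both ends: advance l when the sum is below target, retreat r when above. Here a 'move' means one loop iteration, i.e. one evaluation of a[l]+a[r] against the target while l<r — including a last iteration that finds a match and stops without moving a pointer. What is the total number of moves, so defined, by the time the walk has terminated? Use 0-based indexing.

l=0 r=13: -8+37=29 <35, l++
l=1 r=13: -7+37=30 <35, l++
l=2 r=13: -3+37=34 <35, l++
l=3 r=13: -2+37=35, found

4 moves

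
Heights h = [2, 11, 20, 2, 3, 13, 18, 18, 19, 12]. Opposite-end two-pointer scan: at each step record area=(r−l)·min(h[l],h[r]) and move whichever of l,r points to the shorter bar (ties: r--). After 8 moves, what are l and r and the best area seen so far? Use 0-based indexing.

[0,9] min(2,12)*9=18 best=18 * → l++
[1,9] min(11,12)*8=88 best=88 * → l++
[2,9] min(20,12)*7=84 best=88 → r--
[2,8] min(20,19)*6=114 best=114 * → r--
[2,7] min(20,18)*5=90 best=114 → r--
[2,6] min(20,18)*4=72 best=114 → r--
[2,5] min(20,13)*3=39 best=114 → r--
[2,4] min(20,3)*2=6 best=114 → r--

l=2, r=3, best area=114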